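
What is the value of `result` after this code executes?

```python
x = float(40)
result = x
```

x = 40.0; result = 40.0

40.0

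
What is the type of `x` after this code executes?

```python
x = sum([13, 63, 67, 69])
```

sum() of ints returns int

int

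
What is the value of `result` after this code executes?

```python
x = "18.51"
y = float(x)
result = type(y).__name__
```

x is str; y is float; result = 'float'

'float'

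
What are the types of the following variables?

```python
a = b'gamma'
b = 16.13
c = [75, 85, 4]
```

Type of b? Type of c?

b is assigned a number with a decimal point, so it is a float; c is assigned a list literal (square brackets)

float, list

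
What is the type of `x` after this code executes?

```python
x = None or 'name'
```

'or' with None returns the other truthy value (str)

str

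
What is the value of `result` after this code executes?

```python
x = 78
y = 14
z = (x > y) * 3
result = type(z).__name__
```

x is int; y is int; z is int; result = 'int'

'int'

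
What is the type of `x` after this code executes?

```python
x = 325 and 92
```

'and' with truthy values returns last operand (int)

int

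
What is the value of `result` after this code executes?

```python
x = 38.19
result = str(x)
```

x = 38.19; result = '38.19'

'38.19'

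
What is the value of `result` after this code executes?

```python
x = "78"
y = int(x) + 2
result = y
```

x = '78'; y = 80; result = 80

80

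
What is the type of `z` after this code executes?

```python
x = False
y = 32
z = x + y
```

bool + int = int (bool is subclass of int)

int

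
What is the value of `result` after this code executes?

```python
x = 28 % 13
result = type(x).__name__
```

x is int; result = 'int'

'int'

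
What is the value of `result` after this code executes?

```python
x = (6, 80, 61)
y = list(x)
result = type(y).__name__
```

x is tuple; y is list; result = 'list'

'list'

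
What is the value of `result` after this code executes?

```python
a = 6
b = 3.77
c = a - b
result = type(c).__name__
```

a is int; b is float; c is float; result = 'float'

'float'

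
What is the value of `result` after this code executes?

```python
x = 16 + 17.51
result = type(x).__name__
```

x is float; result = 'float'

'float'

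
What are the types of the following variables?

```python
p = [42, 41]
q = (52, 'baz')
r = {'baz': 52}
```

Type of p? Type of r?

p is assigned a list literal (square brackets); r is assigned a dict literal ({key: value})

list, dict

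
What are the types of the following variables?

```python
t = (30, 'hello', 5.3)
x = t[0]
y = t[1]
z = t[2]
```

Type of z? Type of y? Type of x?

tuple[2] is float; tuple[1] is str; tuple[0] is int

float, str, int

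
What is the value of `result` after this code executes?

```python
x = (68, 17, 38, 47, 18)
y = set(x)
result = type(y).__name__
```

x is tuple; y is set; result = 'set'

'set'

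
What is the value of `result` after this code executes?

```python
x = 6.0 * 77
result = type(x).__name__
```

x is float; result = 'float'

'float'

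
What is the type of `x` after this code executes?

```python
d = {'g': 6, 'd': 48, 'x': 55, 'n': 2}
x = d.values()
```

.values() returns dict_values view

dict_values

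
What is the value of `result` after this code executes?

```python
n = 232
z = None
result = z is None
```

n = 232; z = None; result = True

True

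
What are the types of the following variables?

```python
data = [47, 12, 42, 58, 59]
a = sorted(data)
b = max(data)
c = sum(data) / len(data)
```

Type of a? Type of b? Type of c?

sorted() returns list; max of ints returns int; int / int = float

list, int, float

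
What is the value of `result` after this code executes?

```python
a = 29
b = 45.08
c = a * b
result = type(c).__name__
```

a is int; b is float; c is float; result = 'float'

'float'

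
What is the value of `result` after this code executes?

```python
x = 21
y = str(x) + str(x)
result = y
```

x = 21; y = '2121'; result = '2121'

'2121'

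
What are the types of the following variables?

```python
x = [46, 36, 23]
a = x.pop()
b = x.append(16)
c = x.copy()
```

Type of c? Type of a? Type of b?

copy() returns list; pop() returns element; append() returns None

list, int, NoneType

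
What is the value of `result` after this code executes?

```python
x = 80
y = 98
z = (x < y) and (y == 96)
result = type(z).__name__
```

x is int; y is int; z is bool; result = 'bool'

'bool'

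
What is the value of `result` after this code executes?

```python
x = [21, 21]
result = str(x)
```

x = [21, 21]; result = '[21, 21]'

'[21, 21]'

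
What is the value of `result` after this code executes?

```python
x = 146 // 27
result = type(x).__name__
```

x is int; result = 'int'

'int'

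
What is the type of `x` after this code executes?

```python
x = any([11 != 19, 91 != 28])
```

any() returns bool

bool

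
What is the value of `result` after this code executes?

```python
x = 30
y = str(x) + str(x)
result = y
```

x = 30; y = '3030'; result = '3030'

'3030'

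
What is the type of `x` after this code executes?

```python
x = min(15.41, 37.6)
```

min() of floats returns float

float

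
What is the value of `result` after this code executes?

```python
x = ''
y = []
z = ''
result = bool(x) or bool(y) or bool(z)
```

x = ''; y = []; z = ''; result = False

False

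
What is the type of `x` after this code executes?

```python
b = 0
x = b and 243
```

'and' returns first falsy value (0 is int)

int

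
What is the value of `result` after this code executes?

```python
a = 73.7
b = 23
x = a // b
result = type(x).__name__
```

a is float; b is int; x is float; result = 'float'

'float'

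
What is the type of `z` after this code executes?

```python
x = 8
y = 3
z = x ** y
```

positive int ** positive int = int

int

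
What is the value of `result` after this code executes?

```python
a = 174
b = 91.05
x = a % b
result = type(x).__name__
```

a is int; b is float; x is float; result = 'float'

'float'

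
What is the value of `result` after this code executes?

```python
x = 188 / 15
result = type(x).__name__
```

x is float; result = 'float'

'float'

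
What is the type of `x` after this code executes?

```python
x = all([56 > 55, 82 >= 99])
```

all() returns bool

bool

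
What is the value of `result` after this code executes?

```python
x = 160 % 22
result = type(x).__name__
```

x is int; result = 'int'

'int'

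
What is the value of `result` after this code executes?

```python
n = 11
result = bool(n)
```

n = 11; result = True

True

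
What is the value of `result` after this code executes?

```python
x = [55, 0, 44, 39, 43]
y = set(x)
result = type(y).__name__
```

x is list; y is set; result = 'set'

'set'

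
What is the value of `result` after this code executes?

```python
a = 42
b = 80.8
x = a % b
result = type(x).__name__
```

a is int; b is float; x is float; result = 'float'

'float'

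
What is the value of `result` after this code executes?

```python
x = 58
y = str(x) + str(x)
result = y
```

x = 58; y = '5858'; result = '5858'

'5858'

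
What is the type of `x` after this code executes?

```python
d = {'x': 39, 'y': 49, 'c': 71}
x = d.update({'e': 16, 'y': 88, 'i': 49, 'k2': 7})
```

dict.update() returns None

NoneType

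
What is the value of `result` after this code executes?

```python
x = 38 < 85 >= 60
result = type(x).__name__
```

x is bool; result = 'bool'

'bool'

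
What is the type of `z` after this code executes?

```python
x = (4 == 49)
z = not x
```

'not' returns bool

bool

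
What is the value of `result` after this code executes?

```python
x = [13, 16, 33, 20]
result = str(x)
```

x = [13, 16, 33, 20]; result = '[13, 16, 33, 20]'

'[13, 16, 33, 20]'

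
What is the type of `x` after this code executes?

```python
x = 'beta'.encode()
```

str.encode() returns bytes

bytes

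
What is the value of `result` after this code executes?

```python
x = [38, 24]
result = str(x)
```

x = [38, 24]; result = '[38, 24]'

'[38, 24]'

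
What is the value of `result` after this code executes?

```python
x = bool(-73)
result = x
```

x = True; result = True

True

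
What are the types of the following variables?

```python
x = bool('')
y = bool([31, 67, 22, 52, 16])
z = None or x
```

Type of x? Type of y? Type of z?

bool() returns bool; bool() returns bool; None or bool returns the bool

bool, bool, bool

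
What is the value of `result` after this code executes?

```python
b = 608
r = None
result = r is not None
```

b = 608; r = None; result = False

False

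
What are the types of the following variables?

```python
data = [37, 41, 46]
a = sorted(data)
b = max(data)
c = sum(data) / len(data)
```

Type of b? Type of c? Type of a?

max of ints returns int; int / int = float; sorted() returns list

int, float, list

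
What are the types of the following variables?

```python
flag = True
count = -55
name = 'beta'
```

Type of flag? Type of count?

flag is assigned the constant True, which has type bool; count is assigned a bare integer (no decimal point), so it is an int

bool, int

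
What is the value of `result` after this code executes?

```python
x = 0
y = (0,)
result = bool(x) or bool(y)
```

x = 0; y = (0,); result = True

True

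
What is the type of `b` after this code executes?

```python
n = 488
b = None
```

None has type NoneType

NoneType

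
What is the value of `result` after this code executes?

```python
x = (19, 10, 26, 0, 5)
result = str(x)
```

x = (19, 10, 26, 0, 5); result = '(19, 10, 26, 0, 5)'

'(19, 10, 26, 0, 5)'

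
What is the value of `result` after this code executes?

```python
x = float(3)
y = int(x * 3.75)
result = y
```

x = 3.0; y = 11; result = 11

11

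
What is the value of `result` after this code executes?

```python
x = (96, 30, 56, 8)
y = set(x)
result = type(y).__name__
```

x is tuple; y is set; result = 'set'

'set'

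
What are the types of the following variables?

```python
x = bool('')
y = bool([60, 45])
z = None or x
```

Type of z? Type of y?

None or bool returns the bool; bool() returns bool

bool, bool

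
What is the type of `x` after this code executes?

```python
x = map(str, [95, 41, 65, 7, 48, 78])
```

map() returns a map object

map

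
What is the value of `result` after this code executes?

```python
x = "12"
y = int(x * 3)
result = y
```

x = '12'; y = 121212; result = 121212

121212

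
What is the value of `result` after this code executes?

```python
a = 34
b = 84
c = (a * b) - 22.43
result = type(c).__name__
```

a is int; b is int; c is float; result = 'float'

'float'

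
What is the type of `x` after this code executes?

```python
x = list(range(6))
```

list(range()) returns list

list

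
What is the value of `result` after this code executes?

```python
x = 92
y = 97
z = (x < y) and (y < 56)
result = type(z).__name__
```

x is int; y is int; z is bool; result = 'bool'

'bool'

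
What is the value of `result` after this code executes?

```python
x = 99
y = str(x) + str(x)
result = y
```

x = 99; y = '9999'; result = '9999'

'9999'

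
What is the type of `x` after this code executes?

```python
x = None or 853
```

'or' with None returns the other truthy value

int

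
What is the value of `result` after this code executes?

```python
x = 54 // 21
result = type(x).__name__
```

x is int; result = 'int'

'int'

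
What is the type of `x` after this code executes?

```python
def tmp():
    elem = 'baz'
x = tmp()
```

Function without return returns None

NoneType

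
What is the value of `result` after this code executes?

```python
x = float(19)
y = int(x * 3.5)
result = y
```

x = 19.0; y = 66; result = 66

66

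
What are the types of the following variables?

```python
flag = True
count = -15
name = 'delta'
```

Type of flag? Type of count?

flag is assigned the constant True, which has type bool; count is assigned a bare integer (no decimal point), so it is an int

bool, int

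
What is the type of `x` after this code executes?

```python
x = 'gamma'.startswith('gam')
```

str.startswith() returns bool

bool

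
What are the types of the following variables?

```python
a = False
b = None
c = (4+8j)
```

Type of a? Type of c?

a is assigned the constant False, which has type bool; c is assigned (4+8j), an int plus an imaginary literal (j suffix), which evaluates to complex

bool, complex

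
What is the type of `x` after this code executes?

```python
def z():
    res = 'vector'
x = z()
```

Function without return returns None

NoneType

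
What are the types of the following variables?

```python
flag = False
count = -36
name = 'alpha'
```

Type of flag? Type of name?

flag is assigned the constant False, which has type bool; name is assigned a quoted string literal, so it is a str

bool, str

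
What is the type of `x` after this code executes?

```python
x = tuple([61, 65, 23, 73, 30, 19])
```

tuple() constructor returns tuple

tuple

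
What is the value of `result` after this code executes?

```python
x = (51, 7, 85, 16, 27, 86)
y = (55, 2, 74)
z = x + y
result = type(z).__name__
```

x is tuple; y is tuple; z is tuple; result = 'tuple'

'tuple'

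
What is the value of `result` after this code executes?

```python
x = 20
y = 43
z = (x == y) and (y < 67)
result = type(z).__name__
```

x is int; y is int; z is bool; result = 'bool'

'bool'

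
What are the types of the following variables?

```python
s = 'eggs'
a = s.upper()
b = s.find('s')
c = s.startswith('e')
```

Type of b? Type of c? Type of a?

find() returns int; startswith() returns bool; upper() returns str

int, bool, str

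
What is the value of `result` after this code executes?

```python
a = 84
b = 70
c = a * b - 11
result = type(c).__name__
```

a is int; b is int; c is int; result = 'int'

'int'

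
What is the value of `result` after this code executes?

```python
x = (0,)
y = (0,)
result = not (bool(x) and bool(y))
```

x = (0,); y = (0,); result = False

False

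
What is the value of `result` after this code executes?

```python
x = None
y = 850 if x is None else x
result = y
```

x = None; y = 850; result = 850

850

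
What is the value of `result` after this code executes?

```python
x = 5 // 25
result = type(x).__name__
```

x is int; result = 'int'

'int'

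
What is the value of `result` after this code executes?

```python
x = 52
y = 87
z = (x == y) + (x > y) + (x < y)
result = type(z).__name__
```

x is int; y is int; z is int; result = 'int'

'int'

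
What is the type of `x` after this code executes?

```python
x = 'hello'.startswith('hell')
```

str.startswith() returns bool

bool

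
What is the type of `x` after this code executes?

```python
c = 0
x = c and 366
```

'and' returns first falsy value (0 is int)

int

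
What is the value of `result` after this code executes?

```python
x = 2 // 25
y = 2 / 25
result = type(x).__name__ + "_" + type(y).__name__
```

x is int; y is float; result = 'int_float'

'int_float'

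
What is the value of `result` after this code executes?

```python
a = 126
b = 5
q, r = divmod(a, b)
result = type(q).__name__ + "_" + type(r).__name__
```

a is int; b is int; q is int; r is int; result = 'int_int'

'int_int'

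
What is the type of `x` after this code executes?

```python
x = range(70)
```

range() returns a range object

range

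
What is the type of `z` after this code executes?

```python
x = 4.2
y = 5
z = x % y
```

float % int = float

float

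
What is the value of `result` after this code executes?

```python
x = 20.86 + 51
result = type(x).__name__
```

x is float; result = 'float'

'float'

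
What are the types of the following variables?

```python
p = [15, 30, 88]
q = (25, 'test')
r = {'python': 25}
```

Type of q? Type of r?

q is assigned a tuple (parenthesized, comma-separated values); r is assigned a dict literal ({key: value})

tuple, dict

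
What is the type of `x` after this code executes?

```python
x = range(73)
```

range() returns a range object

range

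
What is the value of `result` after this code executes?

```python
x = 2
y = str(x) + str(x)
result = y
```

x = 2; y = '22'; result = '22'

'22'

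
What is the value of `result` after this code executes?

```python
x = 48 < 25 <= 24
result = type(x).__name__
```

x is bool; result = 'bool'

'bool'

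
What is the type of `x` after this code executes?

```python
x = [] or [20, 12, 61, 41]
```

'or' returns first truthy value (list)

list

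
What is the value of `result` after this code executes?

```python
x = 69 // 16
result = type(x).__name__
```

x is int; result = 'int'

'int'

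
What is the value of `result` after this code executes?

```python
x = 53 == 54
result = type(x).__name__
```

x is bool; result = 'bool'

'bool'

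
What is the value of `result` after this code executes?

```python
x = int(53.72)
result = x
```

x = 53; result = 53

53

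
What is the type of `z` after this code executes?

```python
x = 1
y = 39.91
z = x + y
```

int + float = float

float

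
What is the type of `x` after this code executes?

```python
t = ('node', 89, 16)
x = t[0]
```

Index 0 of tuple is a str literal

str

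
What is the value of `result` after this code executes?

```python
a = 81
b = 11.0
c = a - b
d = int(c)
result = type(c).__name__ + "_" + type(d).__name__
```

a is int; b is float; c is float; d is int; result = 'float_int'

'float_int'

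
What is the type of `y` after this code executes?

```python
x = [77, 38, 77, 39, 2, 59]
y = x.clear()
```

list.clear() returns None

NoneType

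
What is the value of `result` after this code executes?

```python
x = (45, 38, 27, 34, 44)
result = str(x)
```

x = (45, 38, 27, 34, 44); result = '(45, 38, 27, 34, 44)'

'(45, 38, 27, 34, 44)'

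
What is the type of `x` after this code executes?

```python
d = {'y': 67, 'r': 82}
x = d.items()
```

dict.items() returns dict_items view

dict_items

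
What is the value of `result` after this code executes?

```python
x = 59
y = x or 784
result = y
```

x = 59; y = 59; result = 59

59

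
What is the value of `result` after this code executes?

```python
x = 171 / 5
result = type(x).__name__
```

x is float; result = 'float'

'float'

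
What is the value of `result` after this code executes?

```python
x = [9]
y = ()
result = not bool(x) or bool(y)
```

x = [9]; y = (); result = False

False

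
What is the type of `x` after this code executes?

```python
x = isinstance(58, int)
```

isinstance() returns bool

bool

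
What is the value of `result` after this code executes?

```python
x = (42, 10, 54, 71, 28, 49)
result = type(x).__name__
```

x is tuple; result = 'tuple'

'tuple'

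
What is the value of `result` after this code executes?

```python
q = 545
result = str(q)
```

q = 545; result = '545'

'545'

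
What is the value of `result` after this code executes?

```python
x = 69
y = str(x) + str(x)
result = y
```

x = 69; y = '6969'; result = '6969'

'6969'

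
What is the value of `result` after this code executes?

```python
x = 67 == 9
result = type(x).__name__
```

x is bool; result = 'bool'

'bool'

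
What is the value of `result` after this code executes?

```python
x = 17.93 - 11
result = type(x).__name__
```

x is float; result = 'float'

'float'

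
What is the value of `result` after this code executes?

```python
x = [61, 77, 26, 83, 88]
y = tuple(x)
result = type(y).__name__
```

x is list; y is tuple; result = 'tuple'

'tuple'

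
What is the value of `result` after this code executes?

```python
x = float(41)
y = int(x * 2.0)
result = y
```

x = 41.0; y = 82; result = 82

82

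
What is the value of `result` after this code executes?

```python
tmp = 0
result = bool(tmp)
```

tmp = 0; result = False

False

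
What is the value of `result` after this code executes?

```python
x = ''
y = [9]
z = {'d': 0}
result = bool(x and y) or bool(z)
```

x = ''; y = [9]; z = {'d': 0}; result = True

True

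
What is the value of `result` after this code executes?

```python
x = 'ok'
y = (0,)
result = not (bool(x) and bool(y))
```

x = 'ok'; y = (0,); result = False

False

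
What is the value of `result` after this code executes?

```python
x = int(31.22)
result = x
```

x = 31; result = 31

31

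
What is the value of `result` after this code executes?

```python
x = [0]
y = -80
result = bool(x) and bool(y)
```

x = [0]; y = -80; result = True

True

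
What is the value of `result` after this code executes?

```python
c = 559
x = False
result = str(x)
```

c = 559; x = False; result = 'False'

'False'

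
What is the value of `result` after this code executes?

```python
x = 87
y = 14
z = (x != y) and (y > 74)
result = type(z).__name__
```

x is int; y is int; z is bool; result = 'bool'

'bool'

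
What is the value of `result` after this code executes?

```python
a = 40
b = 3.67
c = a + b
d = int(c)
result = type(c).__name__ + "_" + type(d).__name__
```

a is int; b is float; c is float; d is int; result = 'float_int'

'float_int'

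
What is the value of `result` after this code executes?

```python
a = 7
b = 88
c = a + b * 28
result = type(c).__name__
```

a is int; b is int; c is int; result = 'int'

'int'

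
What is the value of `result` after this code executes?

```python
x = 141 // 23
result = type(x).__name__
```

x is int; result = 'int'

'int'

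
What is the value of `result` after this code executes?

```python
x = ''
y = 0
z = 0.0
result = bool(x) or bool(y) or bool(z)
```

x = ''; y = 0; z = 0.0; result = False

False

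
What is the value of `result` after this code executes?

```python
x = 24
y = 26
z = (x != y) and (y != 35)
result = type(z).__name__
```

x is int; y is int; z is bool; result = 'bool'

'bool'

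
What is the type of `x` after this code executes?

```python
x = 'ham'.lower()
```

str.lower() returns str

str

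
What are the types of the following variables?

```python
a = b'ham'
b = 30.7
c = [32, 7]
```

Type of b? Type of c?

b is assigned a number with a decimal point, so it is a float; c is assigned a list literal (square brackets)

float, list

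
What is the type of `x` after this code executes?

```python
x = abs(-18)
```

abs() of int returns int

int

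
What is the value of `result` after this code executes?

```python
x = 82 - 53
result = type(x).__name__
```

x is int; result = 'int'

'int'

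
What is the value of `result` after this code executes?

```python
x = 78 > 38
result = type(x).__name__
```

x is bool; result = 'bool'

'bool'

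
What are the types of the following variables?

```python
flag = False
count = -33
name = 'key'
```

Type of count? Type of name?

count is assigned a bare integer (no decimal point), so it is an int; name is assigned a quoted string literal, so it is a str

int, str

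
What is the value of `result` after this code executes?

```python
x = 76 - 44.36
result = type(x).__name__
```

x is float; result = 'float'

'float'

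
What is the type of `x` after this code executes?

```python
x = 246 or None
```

'or' returns first truthy value

int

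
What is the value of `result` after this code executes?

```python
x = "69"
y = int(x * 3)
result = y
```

x = '69'; y = 696969; result = 696969

696969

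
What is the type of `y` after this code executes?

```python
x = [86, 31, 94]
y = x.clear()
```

list.clear() returns None

NoneType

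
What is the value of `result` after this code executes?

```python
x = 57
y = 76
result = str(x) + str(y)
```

x = 57; y = 76; result = '5776'

'5776'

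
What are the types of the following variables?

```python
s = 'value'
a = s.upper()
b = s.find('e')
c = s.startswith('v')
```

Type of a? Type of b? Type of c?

upper() returns str; find() returns int; startswith() returns bool

str, int, bool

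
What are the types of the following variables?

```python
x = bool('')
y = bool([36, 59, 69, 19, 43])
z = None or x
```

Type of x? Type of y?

bool() returns bool; bool() returns bool

bool, bool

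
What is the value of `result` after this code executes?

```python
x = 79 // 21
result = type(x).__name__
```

x is int; result = 'int'

'int'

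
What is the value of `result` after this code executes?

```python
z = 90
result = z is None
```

z = 90; result = False

False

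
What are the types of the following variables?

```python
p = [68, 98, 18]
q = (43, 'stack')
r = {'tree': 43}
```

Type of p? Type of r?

p is assigned a list literal (square brackets); r is assigned a dict literal ({key: value})

list, dict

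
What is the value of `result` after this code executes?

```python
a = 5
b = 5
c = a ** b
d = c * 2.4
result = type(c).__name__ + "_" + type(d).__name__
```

a is int; b is int; c is int; d is float; result = 'int_float'

'int_float'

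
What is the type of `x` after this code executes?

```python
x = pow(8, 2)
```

pow(int, int) returns int

int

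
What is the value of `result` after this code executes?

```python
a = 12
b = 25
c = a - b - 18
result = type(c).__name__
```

a is int; b is int; c is int; result = 'int'

'int'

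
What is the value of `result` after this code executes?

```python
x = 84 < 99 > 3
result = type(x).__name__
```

x is bool; result = 'bool'

'bool'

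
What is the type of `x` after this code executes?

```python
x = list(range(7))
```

list(range()) returns list

list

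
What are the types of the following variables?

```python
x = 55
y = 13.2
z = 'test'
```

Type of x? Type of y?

x is assigned a bare integer (no decimal point), so it is an int; y is assigned a number with a decimal point, so it is a float

int, float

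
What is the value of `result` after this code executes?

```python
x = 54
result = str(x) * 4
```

x = 54; result = '54545454'

'54545454'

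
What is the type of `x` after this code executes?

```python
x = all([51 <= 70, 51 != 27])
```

all() returns bool

bool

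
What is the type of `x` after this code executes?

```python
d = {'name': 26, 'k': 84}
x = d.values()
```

.values() returns dict_values view

dict_values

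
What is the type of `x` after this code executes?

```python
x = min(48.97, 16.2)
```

min() of floats returns float

float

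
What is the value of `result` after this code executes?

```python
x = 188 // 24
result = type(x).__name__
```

x is int; result = 'int'

'int'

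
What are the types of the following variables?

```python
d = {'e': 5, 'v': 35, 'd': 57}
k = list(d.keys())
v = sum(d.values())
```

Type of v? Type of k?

sum of ints is int; list() converts to list

int, list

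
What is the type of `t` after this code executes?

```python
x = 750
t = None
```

None has type NoneType

NoneType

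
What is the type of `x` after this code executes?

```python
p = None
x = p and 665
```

'and' returns first falsy value (None)

NoneType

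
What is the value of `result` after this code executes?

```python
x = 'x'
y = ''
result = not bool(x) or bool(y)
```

x = 'x'; y = ''; result = False

False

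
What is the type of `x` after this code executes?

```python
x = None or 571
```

'or' with None returns the other truthy value

int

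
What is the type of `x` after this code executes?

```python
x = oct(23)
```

oct() returns str representation

str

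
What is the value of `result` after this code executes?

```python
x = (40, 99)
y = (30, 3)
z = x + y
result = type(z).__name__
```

x is tuple; y is tuple; z is tuple; result = 'tuple'

'tuple'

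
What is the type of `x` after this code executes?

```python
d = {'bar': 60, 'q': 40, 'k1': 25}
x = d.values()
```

.values() returns dict_values view

dict_values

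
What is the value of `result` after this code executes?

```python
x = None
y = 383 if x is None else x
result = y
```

x = None; y = 383; result = 383

383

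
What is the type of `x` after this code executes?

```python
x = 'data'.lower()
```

str.lower() returns str

str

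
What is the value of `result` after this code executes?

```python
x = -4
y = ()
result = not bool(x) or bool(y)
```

x = -4; y = (); result = False

False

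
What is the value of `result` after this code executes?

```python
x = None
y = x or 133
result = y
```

x = None; y = 133; result = 133

133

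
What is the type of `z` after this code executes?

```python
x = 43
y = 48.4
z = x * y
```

int * float = float

float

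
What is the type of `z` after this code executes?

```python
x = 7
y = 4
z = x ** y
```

positive int ** positive int = int

int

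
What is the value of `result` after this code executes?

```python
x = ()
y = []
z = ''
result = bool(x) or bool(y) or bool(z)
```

x = (); y = []; z = ''; result = False

False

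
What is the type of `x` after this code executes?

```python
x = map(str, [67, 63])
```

map() returns a map object

map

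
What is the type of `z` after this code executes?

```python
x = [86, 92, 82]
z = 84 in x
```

'in' operator returns bool

bool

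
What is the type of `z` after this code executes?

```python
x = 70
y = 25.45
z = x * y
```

int * float = float

float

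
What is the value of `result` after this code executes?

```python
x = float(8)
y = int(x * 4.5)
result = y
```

x = 8.0; y = 36; result = 36

36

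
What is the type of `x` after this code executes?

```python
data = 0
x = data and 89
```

'and' returns first falsy value (0 is int)

int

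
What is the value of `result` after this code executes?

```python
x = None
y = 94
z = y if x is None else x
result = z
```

x = None; y = 94; z = 94; result = 94

94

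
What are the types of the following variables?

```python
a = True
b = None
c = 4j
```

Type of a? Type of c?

a is assigned the constant True, which has type bool; c is assigned 4j, an imaginary literal (j suffix), which has type complex

bool, complex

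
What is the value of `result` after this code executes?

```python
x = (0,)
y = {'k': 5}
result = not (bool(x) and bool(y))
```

x = (0,); y = {'k': 5}; result = False

False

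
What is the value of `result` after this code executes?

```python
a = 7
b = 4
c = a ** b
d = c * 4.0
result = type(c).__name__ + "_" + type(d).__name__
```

a is int; b is int; c is int; d is float; result = 'int_float'

'int_float'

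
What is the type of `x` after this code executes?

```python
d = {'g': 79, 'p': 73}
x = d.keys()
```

.keys() returns dict_keys view

dict_keys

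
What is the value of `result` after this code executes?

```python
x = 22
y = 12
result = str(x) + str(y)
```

x = 22; y = 12; result = '2212'

'2212'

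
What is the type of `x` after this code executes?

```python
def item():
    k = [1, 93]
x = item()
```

Function without return returns None

NoneType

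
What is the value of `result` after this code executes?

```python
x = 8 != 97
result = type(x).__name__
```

x is bool; result = 'bool'

'bool'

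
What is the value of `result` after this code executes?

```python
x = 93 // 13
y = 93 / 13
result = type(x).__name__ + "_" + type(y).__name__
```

x is int; y is float; result = 'int_float'

'int_float'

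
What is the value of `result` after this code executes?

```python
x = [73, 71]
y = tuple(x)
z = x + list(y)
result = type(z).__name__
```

x is list; y is tuple; z is list; result = 'list'

'list'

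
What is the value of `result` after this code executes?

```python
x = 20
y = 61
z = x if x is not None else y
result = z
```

x = 20; y = 61; z = 20; result = 20

20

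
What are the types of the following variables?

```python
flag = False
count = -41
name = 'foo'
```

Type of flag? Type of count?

flag is assigned the constant False, which has type bool; count is assigned a bare integer (no decimal point), so it is an int

bool, int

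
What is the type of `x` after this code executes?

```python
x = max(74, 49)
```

max() of ints returns int

int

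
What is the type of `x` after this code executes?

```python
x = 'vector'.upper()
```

str.upper() returns str

str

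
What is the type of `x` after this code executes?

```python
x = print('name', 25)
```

print() returns None

NoneType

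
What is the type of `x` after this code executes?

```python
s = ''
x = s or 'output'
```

'or' returns first truthy value (str)

str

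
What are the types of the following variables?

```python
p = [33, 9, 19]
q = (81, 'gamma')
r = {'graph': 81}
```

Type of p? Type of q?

p is assigned a list literal (square brackets); q is assigned a tuple (parenthesized, comma-separated values)

list, tuple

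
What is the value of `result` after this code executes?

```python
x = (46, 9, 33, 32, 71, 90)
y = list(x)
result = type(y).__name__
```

x is tuple; y is list; result = 'list'

'list'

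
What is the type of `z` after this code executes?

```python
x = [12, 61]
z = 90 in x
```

'in' operator returns bool

bool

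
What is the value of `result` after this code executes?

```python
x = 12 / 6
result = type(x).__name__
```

x is float; result = 'float'

'float'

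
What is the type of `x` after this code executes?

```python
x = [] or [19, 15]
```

'or' returns first truthy value (list)

list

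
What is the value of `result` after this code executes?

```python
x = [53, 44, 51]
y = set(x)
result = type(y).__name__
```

x is list; y is set; result = 'set'

'set'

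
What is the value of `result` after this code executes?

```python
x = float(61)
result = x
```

x = 61.0; result = 61.0

61.0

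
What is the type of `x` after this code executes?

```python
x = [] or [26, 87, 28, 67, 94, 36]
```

'or' returns first truthy value (list)

list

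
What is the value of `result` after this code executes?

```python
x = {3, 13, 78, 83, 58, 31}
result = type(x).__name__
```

x is set; result = 'set'

'set'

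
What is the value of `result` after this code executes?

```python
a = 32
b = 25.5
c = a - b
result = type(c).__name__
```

a is int; b is float; c is float; result = 'float'

'float'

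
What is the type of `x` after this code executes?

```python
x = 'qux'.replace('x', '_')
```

str.replace() returns str

str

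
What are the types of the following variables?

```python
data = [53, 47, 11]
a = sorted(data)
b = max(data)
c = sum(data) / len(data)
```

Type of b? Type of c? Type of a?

max of ints returns int; int / int = float; sorted() returns list

int, float, list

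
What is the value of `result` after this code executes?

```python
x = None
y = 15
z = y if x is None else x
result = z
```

x = None; y = 15; z = 15; result = 15

15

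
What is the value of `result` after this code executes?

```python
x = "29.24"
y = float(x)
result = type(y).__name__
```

x is str; y is float; result = 'float'

'float'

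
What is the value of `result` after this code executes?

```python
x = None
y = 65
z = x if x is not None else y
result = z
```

x = None; y = 65; z = 65; result = 65

65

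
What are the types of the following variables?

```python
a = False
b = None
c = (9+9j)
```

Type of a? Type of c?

a is assigned the constant False, which has type bool; c is assigned (9+9j), an int plus an imaginary literal (j suffix), which evaluates to complex

bool, complex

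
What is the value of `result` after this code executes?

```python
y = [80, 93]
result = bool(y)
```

y = [80, 93]; result = True

True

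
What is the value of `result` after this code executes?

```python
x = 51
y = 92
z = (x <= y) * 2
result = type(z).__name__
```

x is int; y is int; z is int; result = 'int'

'int'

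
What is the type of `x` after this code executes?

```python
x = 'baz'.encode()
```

str.encode() returns bytes

bytes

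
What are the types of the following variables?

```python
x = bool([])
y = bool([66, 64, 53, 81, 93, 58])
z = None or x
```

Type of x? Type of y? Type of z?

bool() returns bool; bool() returns bool; None or bool returns the bool

bool, bool, bool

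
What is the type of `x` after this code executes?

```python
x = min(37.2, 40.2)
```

min() of floats returns float

float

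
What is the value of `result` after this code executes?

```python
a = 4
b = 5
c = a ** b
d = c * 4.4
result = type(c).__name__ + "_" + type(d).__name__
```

a is int; b is int; c is int; d is float; result = 'int_float'

'int_float'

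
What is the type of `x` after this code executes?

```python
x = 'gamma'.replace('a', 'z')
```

str.replace() returns str

str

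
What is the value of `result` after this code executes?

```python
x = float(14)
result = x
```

x = 14.0; result = 14.0

14.0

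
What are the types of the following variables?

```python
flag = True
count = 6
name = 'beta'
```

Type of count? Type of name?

count is assigned a bare integer (no decimal point), so it is an int; name is assigned a quoted string literal, so it is a str

int, str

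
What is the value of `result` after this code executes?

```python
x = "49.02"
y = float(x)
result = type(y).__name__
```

x is str; y is float; result = 'float'

'float'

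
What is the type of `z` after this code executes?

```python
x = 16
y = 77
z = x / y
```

int / int = float

float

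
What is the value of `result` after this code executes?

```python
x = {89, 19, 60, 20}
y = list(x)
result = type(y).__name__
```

x is set; y is list; result = 'list'

'list'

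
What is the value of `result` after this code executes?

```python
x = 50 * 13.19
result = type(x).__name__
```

x is float; result = 'float'

'float'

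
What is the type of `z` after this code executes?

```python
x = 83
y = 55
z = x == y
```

Equality comparison returns bool

bool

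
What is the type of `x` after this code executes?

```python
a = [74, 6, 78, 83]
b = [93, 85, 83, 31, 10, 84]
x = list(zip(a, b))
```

list(zip()) returns a list of tuples

list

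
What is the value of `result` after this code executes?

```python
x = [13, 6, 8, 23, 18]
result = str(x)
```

x = [13, 6, 8, 23, 18]; result = '[13, 6, 8, 23, 18]'

'[13, 6, 8, 23, 18]'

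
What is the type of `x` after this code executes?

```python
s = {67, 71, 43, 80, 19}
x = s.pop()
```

Popping from set[int] returns int

int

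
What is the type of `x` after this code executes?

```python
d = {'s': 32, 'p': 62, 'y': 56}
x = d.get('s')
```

dict.get() returns value type when found

int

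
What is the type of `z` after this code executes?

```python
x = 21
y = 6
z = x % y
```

int % int = int

int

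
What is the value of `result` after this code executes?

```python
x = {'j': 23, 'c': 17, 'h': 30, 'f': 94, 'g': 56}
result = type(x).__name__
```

x is dict; result = 'dict'

'dict'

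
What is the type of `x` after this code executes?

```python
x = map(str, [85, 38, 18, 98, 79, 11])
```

map() returns a map object

map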